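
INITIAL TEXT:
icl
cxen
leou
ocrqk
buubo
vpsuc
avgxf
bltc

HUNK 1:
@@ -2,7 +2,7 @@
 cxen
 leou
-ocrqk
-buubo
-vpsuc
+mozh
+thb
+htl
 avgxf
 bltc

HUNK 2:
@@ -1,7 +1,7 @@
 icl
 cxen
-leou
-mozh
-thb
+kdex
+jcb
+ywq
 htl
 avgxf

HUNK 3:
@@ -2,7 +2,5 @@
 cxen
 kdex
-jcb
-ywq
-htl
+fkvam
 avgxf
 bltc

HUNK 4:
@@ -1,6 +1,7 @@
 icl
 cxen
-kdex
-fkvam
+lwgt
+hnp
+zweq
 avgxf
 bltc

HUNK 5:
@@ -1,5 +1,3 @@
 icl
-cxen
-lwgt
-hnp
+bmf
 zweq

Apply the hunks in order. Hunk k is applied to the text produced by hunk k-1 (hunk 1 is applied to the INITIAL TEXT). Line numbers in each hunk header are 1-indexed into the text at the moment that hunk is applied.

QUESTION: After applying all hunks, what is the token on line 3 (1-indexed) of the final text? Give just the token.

Answer: zweq

Derivation:
Hunk 1: at line 2 remove [ocrqk,buubo,vpsuc] add [mozh,thb,htl] -> 8 lines: icl cxen leou mozh thb htl avgxf bltc
Hunk 2: at line 1 remove [leou,mozh,thb] add [kdex,jcb,ywq] -> 8 lines: icl cxen kdex jcb ywq htl avgxf bltc
Hunk 3: at line 2 remove [jcb,ywq,htl] add [fkvam] -> 6 lines: icl cxen kdex fkvam avgxf bltc
Hunk 4: at line 1 remove [kdex,fkvam] add [lwgt,hnp,zweq] -> 7 lines: icl cxen lwgt hnp zweq avgxf bltc
Hunk 5: at line 1 remove [cxen,lwgt,hnp] add [bmf] -> 5 lines: icl bmf zweq avgxf bltc
Final line 3: zweq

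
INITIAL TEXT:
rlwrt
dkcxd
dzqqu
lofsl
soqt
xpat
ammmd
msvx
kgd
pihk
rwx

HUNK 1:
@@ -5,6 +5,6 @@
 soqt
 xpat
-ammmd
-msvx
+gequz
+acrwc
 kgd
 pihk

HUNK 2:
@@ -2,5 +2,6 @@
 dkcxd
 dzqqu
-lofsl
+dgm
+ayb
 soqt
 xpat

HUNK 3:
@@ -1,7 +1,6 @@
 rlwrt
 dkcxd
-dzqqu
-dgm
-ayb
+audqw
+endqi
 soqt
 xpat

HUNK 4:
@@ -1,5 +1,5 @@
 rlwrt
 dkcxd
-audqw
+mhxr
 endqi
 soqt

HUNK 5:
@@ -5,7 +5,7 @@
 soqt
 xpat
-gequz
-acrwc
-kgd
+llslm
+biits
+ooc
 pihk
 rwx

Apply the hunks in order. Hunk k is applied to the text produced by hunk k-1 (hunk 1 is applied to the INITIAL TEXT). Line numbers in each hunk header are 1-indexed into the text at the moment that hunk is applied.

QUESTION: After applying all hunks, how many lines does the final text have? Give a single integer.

Hunk 1: at line 5 remove [ammmd,msvx] add [gequz,acrwc] -> 11 lines: rlwrt dkcxd dzqqu lofsl soqt xpat gequz acrwc kgd pihk rwx
Hunk 2: at line 2 remove [lofsl] add [dgm,ayb] -> 12 lines: rlwrt dkcxd dzqqu dgm ayb soqt xpat gequz acrwc kgd pihk rwx
Hunk 3: at line 1 remove [dzqqu,dgm,ayb] add [audqw,endqi] -> 11 lines: rlwrt dkcxd audqw endqi soqt xpat gequz acrwc kgd pihk rwx
Hunk 4: at line 1 remove [audqw] add [mhxr] -> 11 lines: rlwrt dkcxd mhxr endqi soqt xpat gequz acrwc kgd pihk rwx
Hunk 5: at line 5 remove [gequz,acrwc,kgd] add [llslm,biits,ooc] -> 11 lines: rlwrt dkcxd mhxr endqi soqt xpat llslm biits ooc pihk rwx
Final line count: 11

Answer: 11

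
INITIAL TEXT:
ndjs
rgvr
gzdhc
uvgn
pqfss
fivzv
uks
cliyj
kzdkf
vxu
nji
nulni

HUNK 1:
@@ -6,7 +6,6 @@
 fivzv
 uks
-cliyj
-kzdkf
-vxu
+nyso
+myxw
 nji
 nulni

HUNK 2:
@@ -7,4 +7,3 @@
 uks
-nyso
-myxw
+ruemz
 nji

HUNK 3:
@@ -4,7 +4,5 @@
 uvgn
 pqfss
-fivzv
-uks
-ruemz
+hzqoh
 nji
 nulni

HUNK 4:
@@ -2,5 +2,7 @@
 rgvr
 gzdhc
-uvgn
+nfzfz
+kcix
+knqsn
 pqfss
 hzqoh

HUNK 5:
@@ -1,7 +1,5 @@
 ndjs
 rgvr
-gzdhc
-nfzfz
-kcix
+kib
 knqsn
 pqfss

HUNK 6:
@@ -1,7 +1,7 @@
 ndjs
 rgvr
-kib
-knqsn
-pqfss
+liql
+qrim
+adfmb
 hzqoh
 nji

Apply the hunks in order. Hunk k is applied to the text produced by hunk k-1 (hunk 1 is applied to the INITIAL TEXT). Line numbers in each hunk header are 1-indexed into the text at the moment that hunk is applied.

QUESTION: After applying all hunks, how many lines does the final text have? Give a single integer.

Hunk 1: at line 6 remove [cliyj,kzdkf,vxu] add [nyso,myxw] -> 11 lines: ndjs rgvr gzdhc uvgn pqfss fivzv uks nyso myxw nji nulni
Hunk 2: at line 7 remove [nyso,myxw] add [ruemz] -> 10 lines: ndjs rgvr gzdhc uvgn pqfss fivzv uks ruemz nji nulni
Hunk 3: at line 4 remove [fivzv,uks,ruemz] add [hzqoh] -> 8 lines: ndjs rgvr gzdhc uvgn pqfss hzqoh nji nulni
Hunk 4: at line 2 remove [uvgn] add [nfzfz,kcix,knqsn] -> 10 lines: ndjs rgvr gzdhc nfzfz kcix knqsn pqfss hzqoh nji nulni
Hunk 5: at line 1 remove [gzdhc,nfzfz,kcix] add [kib] -> 8 lines: ndjs rgvr kib knqsn pqfss hzqoh nji nulni
Hunk 6: at line 1 remove [kib,knqsn,pqfss] add [liql,qrim,adfmb] -> 8 lines: ndjs rgvr liql qrim adfmb hzqoh nji nulni
Final line count: 8

Answer: 8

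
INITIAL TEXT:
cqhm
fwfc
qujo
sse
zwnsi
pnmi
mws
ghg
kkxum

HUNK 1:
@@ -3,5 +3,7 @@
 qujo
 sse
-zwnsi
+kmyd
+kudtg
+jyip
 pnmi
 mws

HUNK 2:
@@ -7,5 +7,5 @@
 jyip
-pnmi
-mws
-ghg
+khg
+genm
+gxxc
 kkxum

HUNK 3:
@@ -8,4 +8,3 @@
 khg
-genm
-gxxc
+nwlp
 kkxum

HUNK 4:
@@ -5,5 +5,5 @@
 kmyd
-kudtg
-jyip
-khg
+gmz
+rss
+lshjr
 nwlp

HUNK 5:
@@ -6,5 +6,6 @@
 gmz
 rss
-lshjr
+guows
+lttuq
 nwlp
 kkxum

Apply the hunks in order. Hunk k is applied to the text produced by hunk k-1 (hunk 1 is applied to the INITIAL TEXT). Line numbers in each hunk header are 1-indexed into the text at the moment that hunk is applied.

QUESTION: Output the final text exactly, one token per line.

Answer: cqhm
fwfc
qujo
sse
kmyd
gmz
rss
guows
lttuq
nwlp
kkxum

Derivation:
Hunk 1: at line 3 remove [zwnsi] add [kmyd,kudtg,jyip] -> 11 lines: cqhm fwfc qujo sse kmyd kudtg jyip pnmi mws ghg kkxum
Hunk 2: at line 7 remove [pnmi,mws,ghg] add [khg,genm,gxxc] -> 11 lines: cqhm fwfc qujo sse kmyd kudtg jyip khg genm gxxc kkxum
Hunk 3: at line 8 remove [genm,gxxc] add [nwlp] -> 10 lines: cqhm fwfc qujo sse kmyd kudtg jyip khg nwlp kkxum
Hunk 4: at line 5 remove [kudtg,jyip,khg] add [gmz,rss,lshjr] -> 10 lines: cqhm fwfc qujo sse kmyd gmz rss lshjr nwlp kkxum
Hunk 5: at line 6 remove [lshjr] add [guows,lttuq] -> 11 lines: cqhm fwfc qujo sse kmyd gmz rss guows lttuq nwlp kkxum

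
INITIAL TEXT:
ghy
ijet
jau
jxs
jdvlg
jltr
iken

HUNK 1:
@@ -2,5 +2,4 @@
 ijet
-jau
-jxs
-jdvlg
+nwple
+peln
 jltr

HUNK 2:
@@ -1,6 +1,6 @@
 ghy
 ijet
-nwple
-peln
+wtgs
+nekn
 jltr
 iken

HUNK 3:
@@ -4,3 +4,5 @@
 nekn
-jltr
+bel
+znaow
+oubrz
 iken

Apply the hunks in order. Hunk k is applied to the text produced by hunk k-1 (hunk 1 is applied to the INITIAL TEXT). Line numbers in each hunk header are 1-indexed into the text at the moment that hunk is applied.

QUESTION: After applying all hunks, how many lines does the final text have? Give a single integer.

Answer: 8

Derivation:
Hunk 1: at line 2 remove [jau,jxs,jdvlg] add [nwple,peln] -> 6 lines: ghy ijet nwple peln jltr iken
Hunk 2: at line 1 remove [nwple,peln] add [wtgs,nekn] -> 6 lines: ghy ijet wtgs nekn jltr iken
Hunk 3: at line 4 remove [jltr] add [bel,znaow,oubrz] -> 8 lines: ghy ijet wtgs nekn bel znaow oubrz iken
Final line count: 8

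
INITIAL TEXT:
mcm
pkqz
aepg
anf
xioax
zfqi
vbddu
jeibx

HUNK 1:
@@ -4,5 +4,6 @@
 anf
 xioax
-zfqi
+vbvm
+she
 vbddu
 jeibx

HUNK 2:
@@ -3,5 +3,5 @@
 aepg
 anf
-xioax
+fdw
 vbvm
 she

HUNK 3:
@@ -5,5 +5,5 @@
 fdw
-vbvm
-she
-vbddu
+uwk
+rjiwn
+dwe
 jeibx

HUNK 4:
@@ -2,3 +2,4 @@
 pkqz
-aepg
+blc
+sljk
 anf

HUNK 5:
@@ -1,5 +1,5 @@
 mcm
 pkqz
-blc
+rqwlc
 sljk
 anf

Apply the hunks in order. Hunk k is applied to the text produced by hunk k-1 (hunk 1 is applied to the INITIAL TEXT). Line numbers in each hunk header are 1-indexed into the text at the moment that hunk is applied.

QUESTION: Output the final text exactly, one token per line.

Answer: mcm
pkqz
rqwlc
sljk
anf
fdw
uwk
rjiwn
dwe
jeibx

Derivation:
Hunk 1: at line 4 remove [zfqi] add [vbvm,she] -> 9 lines: mcm pkqz aepg anf xioax vbvm she vbddu jeibx
Hunk 2: at line 3 remove [xioax] add [fdw] -> 9 lines: mcm pkqz aepg anf fdw vbvm she vbddu jeibx
Hunk 3: at line 5 remove [vbvm,she,vbddu] add [uwk,rjiwn,dwe] -> 9 lines: mcm pkqz aepg anf fdw uwk rjiwn dwe jeibx
Hunk 4: at line 2 remove [aepg] add [blc,sljk] -> 10 lines: mcm pkqz blc sljk anf fdw uwk rjiwn dwe jeibx
Hunk 5: at line 1 remove [blc] add [rqwlc] -> 10 lines: mcm pkqz rqwlc sljk anf fdw uwk rjiwn dwe jeibx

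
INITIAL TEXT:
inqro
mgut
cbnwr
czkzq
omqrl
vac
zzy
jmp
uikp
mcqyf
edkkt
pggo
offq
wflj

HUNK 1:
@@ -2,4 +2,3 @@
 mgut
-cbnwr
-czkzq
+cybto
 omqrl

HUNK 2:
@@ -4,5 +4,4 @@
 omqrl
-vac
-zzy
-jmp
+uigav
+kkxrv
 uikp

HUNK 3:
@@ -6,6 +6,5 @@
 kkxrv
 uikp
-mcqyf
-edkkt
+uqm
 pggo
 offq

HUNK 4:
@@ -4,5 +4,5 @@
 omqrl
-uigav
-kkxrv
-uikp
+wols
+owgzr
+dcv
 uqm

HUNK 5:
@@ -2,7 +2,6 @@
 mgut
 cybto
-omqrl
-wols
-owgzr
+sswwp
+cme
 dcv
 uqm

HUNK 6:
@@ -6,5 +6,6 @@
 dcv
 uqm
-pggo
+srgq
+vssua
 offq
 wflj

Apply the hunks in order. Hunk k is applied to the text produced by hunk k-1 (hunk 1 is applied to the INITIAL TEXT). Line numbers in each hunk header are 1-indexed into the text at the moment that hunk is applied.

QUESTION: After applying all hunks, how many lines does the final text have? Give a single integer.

Hunk 1: at line 2 remove [cbnwr,czkzq] add [cybto] -> 13 lines: inqro mgut cybto omqrl vac zzy jmp uikp mcqyf edkkt pggo offq wflj
Hunk 2: at line 4 remove [vac,zzy,jmp] add [uigav,kkxrv] -> 12 lines: inqro mgut cybto omqrl uigav kkxrv uikp mcqyf edkkt pggo offq wflj
Hunk 3: at line 6 remove [mcqyf,edkkt] add [uqm] -> 11 lines: inqro mgut cybto omqrl uigav kkxrv uikp uqm pggo offq wflj
Hunk 4: at line 4 remove [uigav,kkxrv,uikp] add [wols,owgzr,dcv] -> 11 lines: inqro mgut cybto omqrl wols owgzr dcv uqm pggo offq wflj
Hunk 5: at line 2 remove [omqrl,wols,owgzr] add [sswwp,cme] -> 10 lines: inqro mgut cybto sswwp cme dcv uqm pggo offq wflj
Hunk 6: at line 6 remove [pggo] add [srgq,vssua] -> 11 lines: inqro mgut cybto sswwp cme dcv uqm srgq vssua offq wflj
Final line count: 11

Answer: 11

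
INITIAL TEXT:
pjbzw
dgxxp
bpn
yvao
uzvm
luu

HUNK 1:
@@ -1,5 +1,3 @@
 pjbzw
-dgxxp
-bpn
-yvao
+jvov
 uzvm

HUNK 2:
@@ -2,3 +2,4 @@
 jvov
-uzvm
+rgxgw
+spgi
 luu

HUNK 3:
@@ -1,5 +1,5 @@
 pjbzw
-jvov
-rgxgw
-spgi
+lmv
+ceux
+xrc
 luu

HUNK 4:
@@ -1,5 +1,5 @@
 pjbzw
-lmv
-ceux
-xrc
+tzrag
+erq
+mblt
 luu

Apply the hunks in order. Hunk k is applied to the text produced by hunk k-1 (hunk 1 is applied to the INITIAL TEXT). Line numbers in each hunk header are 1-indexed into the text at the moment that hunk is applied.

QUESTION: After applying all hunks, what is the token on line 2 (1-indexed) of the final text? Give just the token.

Hunk 1: at line 1 remove [dgxxp,bpn,yvao] add [jvov] -> 4 lines: pjbzw jvov uzvm luu
Hunk 2: at line 2 remove [uzvm] add [rgxgw,spgi] -> 5 lines: pjbzw jvov rgxgw spgi luu
Hunk 3: at line 1 remove [jvov,rgxgw,spgi] add [lmv,ceux,xrc] -> 5 lines: pjbzw lmv ceux xrc luu
Hunk 4: at line 1 remove [lmv,ceux,xrc] add [tzrag,erq,mblt] -> 5 lines: pjbzw tzrag erq mblt luu
Final line 2: tzrag

Answer: tzrag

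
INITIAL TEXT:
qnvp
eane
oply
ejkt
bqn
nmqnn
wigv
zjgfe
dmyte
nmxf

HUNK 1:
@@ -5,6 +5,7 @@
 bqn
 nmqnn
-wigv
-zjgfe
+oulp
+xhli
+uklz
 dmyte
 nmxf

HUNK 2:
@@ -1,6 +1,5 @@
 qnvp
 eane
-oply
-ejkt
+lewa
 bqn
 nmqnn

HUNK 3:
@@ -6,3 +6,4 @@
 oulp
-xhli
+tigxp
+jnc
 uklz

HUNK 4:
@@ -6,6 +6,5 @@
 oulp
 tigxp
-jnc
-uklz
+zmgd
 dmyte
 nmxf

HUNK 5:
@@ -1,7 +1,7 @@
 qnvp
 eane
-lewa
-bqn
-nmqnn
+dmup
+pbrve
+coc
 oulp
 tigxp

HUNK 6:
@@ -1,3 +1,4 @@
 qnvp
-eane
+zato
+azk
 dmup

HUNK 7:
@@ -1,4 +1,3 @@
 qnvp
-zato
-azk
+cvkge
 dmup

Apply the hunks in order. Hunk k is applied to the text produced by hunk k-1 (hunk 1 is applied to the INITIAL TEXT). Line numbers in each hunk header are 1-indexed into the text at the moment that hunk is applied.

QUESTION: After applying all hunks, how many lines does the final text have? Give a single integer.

Answer: 10

Derivation:
Hunk 1: at line 5 remove [wigv,zjgfe] add [oulp,xhli,uklz] -> 11 lines: qnvp eane oply ejkt bqn nmqnn oulp xhli uklz dmyte nmxf
Hunk 2: at line 1 remove [oply,ejkt] add [lewa] -> 10 lines: qnvp eane lewa bqn nmqnn oulp xhli uklz dmyte nmxf
Hunk 3: at line 6 remove [xhli] add [tigxp,jnc] -> 11 lines: qnvp eane lewa bqn nmqnn oulp tigxp jnc uklz dmyte nmxf
Hunk 4: at line 6 remove [jnc,uklz] add [zmgd] -> 10 lines: qnvp eane lewa bqn nmqnn oulp tigxp zmgd dmyte nmxf
Hunk 5: at line 1 remove [lewa,bqn,nmqnn] add [dmup,pbrve,coc] -> 10 lines: qnvp eane dmup pbrve coc oulp tigxp zmgd dmyte nmxf
Hunk 6: at line 1 remove [eane] add [zato,azk] -> 11 lines: qnvp zato azk dmup pbrve coc oulp tigxp zmgd dmyte nmxf
Hunk 7: at line 1 remove [zato,azk] add [cvkge] -> 10 lines: qnvp cvkge dmup pbrve coc oulp tigxp zmgd dmyte nmxf
Final line count: 10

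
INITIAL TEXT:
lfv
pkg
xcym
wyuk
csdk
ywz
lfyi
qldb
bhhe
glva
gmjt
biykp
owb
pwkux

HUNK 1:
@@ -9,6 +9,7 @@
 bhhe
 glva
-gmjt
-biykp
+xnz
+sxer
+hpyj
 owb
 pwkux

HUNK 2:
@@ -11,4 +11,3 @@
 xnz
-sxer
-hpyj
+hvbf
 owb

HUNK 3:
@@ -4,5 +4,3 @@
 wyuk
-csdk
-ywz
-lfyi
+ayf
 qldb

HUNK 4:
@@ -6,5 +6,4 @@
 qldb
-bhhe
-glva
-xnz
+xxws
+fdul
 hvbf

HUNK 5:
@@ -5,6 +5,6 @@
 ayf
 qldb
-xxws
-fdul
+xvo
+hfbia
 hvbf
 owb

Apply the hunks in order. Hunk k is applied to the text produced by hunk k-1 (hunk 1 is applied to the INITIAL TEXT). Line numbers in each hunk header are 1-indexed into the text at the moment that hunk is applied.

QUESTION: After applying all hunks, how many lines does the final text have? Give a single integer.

Hunk 1: at line 9 remove [gmjt,biykp] add [xnz,sxer,hpyj] -> 15 lines: lfv pkg xcym wyuk csdk ywz lfyi qldb bhhe glva xnz sxer hpyj owb pwkux
Hunk 2: at line 11 remove [sxer,hpyj] add [hvbf] -> 14 lines: lfv pkg xcym wyuk csdk ywz lfyi qldb bhhe glva xnz hvbf owb pwkux
Hunk 3: at line 4 remove [csdk,ywz,lfyi] add [ayf] -> 12 lines: lfv pkg xcym wyuk ayf qldb bhhe glva xnz hvbf owb pwkux
Hunk 4: at line 6 remove [bhhe,glva,xnz] add [xxws,fdul] -> 11 lines: lfv pkg xcym wyuk ayf qldb xxws fdul hvbf owb pwkux
Hunk 5: at line 5 remove [xxws,fdul] add [xvo,hfbia] -> 11 lines: lfv pkg xcym wyuk ayf qldb xvo hfbia hvbf owb pwkux
Final line count: 11

Answer: 11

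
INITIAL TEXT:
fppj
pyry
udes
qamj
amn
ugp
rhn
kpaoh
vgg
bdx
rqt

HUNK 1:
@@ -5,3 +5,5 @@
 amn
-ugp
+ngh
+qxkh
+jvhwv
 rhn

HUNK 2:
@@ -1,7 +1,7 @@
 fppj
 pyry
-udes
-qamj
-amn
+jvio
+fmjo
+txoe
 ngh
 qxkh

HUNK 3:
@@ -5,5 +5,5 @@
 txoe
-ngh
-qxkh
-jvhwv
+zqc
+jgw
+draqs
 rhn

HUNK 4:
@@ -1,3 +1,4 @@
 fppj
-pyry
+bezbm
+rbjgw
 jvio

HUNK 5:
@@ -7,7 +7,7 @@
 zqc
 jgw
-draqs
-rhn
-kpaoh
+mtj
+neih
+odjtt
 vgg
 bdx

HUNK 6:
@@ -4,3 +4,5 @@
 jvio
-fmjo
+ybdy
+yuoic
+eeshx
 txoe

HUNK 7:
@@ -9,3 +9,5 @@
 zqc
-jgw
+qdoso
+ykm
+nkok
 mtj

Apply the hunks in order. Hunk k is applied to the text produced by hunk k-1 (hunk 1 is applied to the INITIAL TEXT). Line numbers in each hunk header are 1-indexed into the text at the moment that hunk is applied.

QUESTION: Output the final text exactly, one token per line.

Hunk 1: at line 5 remove [ugp] add [ngh,qxkh,jvhwv] -> 13 lines: fppj pyry udes qamj amn ngh qxkh jvhwv rhn kpaoh vgg bdx rqt
Hunk 2: at line 1 remove [udes,qamj,amn] add [jvio,fmjo,txoe] -> 13 lines: fppj pyry jvio fmjo txoe ngh qxkh jvhwv rhn kpaoh vgg bdx rqt
Hunk 3: at line 5 remove [ngh,qxkh,jvhwv] add [zqc,jgw,draqs] -> 13 lines: fppj pyry jvio fmjo txoe zqc jgw draqs rhn kpaoh vgg bdx rqt
Hunk 4: at line 1 remove [pyry] add [bezbm,rbjgw] -> 14 lines: fppj bezbm rbjgw jvio fmjo txoe zqc jgw draqs rhn kpaoh vgg bdx rqt
Hunk 5: at line 7 remove [draqs,rhn,kpaoh] add [mtj,neih,odjtt] -> 14 lines: fppj bezbm rbjgw jvio fmjo txoe zqc jgw mtj neih odjtt vgg bdx rqt
Hunk 6: at line 4 remove [fmjo] add [ybdy,yuoic,eeshx] -> 16 lines: fppj bezbm rbjgw jvio ybdy yuoic eeshx txoe zqc jgw mtj neih odjtt vgg bdx rqt
Hunk 7: at line 9 remove [jgw] add [qdoso,ykm,nkok] -> 18 lines: fppj bezbm rbjgw jvio ybdy yuoic eeshx txoe zqc qdoso ykm nkok mtj neih odjtt vgg bdx rqt

Answer: fppj
bezbm
rbjgw
jvio
ybdy
yuoic
eeshx
txoe
zqc
qdoso
ykm
nkok
mtj
neih
odjtt
vgg
bdx
rqt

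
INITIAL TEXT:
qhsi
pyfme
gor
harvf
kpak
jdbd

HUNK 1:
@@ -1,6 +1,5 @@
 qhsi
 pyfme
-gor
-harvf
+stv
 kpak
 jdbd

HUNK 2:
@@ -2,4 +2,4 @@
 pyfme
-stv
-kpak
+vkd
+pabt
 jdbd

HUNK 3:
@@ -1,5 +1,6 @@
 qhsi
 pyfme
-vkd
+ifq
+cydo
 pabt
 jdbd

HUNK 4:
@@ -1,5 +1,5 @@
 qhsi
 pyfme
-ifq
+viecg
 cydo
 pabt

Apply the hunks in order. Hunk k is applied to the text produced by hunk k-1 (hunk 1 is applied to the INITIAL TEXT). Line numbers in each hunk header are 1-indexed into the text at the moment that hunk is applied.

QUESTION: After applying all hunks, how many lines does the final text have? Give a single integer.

Answer: 6

Derivation:
Hunk 1: at line 1 remove [gor,harvf] add [stv] -> 5 lines: qhsi pyfme stv kpak jdbd
Hunk 2: at line 2 remove [stv,kpak] add [vkd,pabt] -> 5 lines: qhsi pyfme vkd pabt jdbd
Hunk 3: at line 1 remove [vkd] add [ifq,cydo] -> 6 lines: qhsi pyfme ifq cydo pabt jdbd
Hunk 4: at line 1 remove [ifq] add [viecg] -> 6 lines: qhsi pyfme viecg cydo pabt jdbd
Final line count: 6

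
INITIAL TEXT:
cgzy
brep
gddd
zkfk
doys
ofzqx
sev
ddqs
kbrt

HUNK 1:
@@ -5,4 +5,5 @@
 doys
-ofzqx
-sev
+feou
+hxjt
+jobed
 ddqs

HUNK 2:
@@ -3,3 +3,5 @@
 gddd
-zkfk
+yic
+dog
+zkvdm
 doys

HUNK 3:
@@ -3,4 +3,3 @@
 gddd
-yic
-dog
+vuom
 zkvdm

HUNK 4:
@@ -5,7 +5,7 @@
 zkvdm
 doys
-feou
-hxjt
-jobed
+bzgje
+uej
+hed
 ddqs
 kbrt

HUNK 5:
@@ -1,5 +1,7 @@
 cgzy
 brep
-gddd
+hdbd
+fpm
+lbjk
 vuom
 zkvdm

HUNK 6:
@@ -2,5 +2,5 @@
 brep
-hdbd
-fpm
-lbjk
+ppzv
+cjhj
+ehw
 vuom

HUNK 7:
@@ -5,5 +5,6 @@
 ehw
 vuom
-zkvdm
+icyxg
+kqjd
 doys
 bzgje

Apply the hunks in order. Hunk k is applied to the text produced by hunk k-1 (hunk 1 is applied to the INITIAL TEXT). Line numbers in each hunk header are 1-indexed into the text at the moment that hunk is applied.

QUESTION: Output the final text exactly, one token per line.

Hunk 1: at line 5 remove [ofzqx,sev] add [feou,hxjt,jobed] -> 10 lines: cgzy brep gddd zkfk doys feou hxjt jobed ddqs kbrt
Hunk 2: at line 3 remove [zkfk] add [yic,dog,zkvdm] -> 12 lines: cgzy brep gddd yic dog zkvdm doys feou hxjt jobed ddqs kbrt
Hunk 3: at line 3 remove [yic,dog] add [vuom] -> 11 lines: cgzy brep gddd vuom zkvdm doys feou hxjt jobed ddqs kbrt
Hunk 4: at line 5 remove [feou,hxjt,jobed] add [bzgje,uej,hed] -> 11 lines: cgzy brep gddd vuom zkvdm doys bzgje uej hed ddqs kbrt
Hunk 5: at line 1 remove [gddd] add [hdbd,fpm,lbjk] -> 13 lines: cgzy brep hdbd fpm lbjk vuom zkvdm doys bzgje uej hed ddqs kbrt
Hunk 6: at line 2 remove [hdbd,fpm,lbjk] add [ppzv,cjhj,ehw] -> 13 lines: cgzy brep ppzv cjhj ehw vuom zkvdm doys bzgje uej hed ddqs kbrt
Hunk 7: at line 5 remove [zkvdm] add [icyxg,kqjd] -> 14 lines: cgzy brep ppzv cjhj ehw vuom icyxg kqjd doys bzgje uej hed ddqs kbrt

Answer: cgzy
brep
ppzv
cjhj
ehw
vuom
icyxg
kqjd
doys
bzgje
uej
hed
ddqs
kbrt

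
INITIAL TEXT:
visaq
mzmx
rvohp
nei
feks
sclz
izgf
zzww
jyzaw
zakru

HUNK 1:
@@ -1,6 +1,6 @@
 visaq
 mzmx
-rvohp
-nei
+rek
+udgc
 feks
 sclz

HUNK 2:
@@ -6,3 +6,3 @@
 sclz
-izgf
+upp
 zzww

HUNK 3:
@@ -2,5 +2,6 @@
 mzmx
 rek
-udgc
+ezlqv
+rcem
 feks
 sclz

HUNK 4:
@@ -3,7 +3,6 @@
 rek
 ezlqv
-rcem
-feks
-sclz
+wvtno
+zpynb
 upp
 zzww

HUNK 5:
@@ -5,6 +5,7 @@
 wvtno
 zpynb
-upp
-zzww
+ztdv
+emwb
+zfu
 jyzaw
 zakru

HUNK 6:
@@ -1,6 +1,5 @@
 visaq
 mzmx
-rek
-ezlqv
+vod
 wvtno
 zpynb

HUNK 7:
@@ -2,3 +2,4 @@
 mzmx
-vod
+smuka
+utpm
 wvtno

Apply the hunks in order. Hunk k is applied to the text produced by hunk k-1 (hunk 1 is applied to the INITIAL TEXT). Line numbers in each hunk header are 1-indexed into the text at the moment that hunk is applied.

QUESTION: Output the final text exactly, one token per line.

Hunk 1: at line 1 remove [rvohp,nei] add [rek,udgc] -> 10 lines: visaq mzmx rek udgc feks sclz izgf zzww jyzaw zakru
Hunk 2: at line 6 remove [izgf] add [upp] -> 10 lines: visaq mzmx rek udgc feks sclz upp zzww jyzaw zakru
Hunk 3: at line 2 remove [udgc] add [ezlqv,rcem] -> 11 lines: visaq mzmx rek ezlqv rcem feks sclz upp zzww jyzaw zakru
Hunk 4: at line 3 remove [rcem,feks,sclz] add [wvtno,zpynb] -> 10 lines: visaq mzmx rek ezlqv wvtno zpynb upp zzww jyzaw zakru
Hunk 5: at line 5 remove [upp,zzww] add [ztdv,emwb,zfu] -> 11 lines: visaq mzmx rek ezlqv wvtno zpynb ztdv emwb zfu jyzaw zakru
Hunk 6: at line 1 remove [rek,ezlqv] add [vod] -> 10 lines: visaq mzmx vod wvtno zpynb ztdv emwb zfu jyzaw zakru
Hunk 7: at line 2 remove [vod] add [smuka,utpm] -> 11 lines: visaq mzmx smuka utpm wvtno zpynb ztdv emwb zfu jyzaw zakru

Answer: visaq
mzmx
smuka
utpm
wvtno
zpynb
ztdv
emwb
zfu
jyzaw
zakru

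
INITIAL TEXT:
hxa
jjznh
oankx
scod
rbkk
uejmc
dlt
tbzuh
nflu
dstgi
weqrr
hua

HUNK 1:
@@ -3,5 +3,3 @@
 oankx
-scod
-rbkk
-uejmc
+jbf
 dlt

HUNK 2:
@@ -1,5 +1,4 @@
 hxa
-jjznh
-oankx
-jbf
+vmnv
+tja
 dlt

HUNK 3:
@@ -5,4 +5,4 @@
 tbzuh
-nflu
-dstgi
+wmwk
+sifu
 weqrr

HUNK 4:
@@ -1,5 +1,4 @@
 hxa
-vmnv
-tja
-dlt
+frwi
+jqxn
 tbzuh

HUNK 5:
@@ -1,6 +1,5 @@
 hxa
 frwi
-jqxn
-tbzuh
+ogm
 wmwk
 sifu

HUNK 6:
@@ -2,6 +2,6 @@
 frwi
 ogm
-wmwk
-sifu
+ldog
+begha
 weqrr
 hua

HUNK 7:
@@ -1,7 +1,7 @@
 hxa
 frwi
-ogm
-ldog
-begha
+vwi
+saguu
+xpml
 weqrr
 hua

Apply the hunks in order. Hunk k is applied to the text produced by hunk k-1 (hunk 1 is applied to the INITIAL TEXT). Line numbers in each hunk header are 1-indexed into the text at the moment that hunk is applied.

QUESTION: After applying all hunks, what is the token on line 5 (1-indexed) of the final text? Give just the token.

Answer: xpml

Derivation:
Hunk 1: at line 3 remove [scod,rbkk,uejmc] add [jbf] -> 10 lines: hxa jjznh oankx jbf dlt tbzuh nflu dstgi weqrr hua
Hunk 2: at line 1 remove [jjznh,oankx,jbf] add [vmnv,tja] -> 9 lines: hxa vmnv tja dlt tbzuh nflu dstgi weqrr hua
Hunk 3: at line 5 remove [nflu,dstgi] add [wmwk,sifu] -> 9 lines: hxa vmnv tja dlt tbzuh wmwk sifu weqrr hua
Hunk 4: at line 1 remove [vmnv,tja,dlt] add [frwi,jqxn] -> 8 lines: hxa frwi jqxn tbzuh wmwk sifu weqrr hua
Hunk 5: at line 1 remove [jqxn,tbzuh] add [ogm] -> 7 lines: hxa frwi ogm wmwk sifu weqrr hua
Hunk 6: at line 2 remove [wmwk,sifu] add [ldog,begha] -> 7 lines: hxa frwi ogm ldog begha weqrr hua
Hunk 7: at line 1 remove [ogm,ldog,begha] add [vwi,saguu,xpml] -> 7 lines: hxa frwi vwi saguu xpml weqrr hua
Final line 5: xpml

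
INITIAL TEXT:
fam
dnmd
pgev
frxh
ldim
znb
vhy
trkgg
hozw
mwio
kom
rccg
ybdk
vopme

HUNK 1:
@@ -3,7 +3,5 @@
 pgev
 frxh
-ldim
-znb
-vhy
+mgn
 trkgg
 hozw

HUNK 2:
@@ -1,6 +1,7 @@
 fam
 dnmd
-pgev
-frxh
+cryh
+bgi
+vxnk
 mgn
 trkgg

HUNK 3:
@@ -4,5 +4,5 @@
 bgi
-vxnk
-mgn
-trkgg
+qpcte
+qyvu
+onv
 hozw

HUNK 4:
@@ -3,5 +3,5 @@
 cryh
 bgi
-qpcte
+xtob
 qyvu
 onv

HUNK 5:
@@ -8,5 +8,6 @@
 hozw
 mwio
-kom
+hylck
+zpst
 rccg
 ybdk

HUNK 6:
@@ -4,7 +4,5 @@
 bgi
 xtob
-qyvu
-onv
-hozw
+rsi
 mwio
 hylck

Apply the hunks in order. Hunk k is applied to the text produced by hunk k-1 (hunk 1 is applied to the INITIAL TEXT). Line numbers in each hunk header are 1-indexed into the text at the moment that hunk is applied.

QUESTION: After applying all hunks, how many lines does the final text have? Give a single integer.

Hunk 1: at line 3 remove [ldim,znb,vhy] add [mgn] -> 12 lines: fam dnmd pgev frxh mgn trkgg hozw mwio kom rccg ybdk vopme
Hunk 2: at line 1 remove [pgev,frxh] add [cryh,bgi,vxnk] -> 13 lines: fam dnmd cryh bgi vxnk mgn trkgg hozw mwio kom rccg ybdk vopme
Hunk 3: at line 4 remove [vxnk,mgn,trkgg] add [qpcte,qyvu,onv] -> 13 lines: fam dnmd cryh bgi qpcte qyvu onv hozw mwio kom rccg ybdk vopme
Hunk 4: at line 3 remove [qpcte] add [xtob] -> 13 lines: fam dnmd cryh bgi xtob qyvu onv hozw mwio kom rccg ybdk vopme
Hunk 5: at line 8 remove [kom] add [hylck,zpst] -> 14 lines: fam dnmd cryh bgi xtob qyvu onv hozw mwio hylck zpst rccg ybdk vopme
Hunk 6: at line 4 remove [qyvu,onv,hozw] add [rsi] -> 12 lines: fam dnmd cryh bgi xtob rsi mwio hylck zpst rccg ybdk vopme
Final line count: 12

Answer: 12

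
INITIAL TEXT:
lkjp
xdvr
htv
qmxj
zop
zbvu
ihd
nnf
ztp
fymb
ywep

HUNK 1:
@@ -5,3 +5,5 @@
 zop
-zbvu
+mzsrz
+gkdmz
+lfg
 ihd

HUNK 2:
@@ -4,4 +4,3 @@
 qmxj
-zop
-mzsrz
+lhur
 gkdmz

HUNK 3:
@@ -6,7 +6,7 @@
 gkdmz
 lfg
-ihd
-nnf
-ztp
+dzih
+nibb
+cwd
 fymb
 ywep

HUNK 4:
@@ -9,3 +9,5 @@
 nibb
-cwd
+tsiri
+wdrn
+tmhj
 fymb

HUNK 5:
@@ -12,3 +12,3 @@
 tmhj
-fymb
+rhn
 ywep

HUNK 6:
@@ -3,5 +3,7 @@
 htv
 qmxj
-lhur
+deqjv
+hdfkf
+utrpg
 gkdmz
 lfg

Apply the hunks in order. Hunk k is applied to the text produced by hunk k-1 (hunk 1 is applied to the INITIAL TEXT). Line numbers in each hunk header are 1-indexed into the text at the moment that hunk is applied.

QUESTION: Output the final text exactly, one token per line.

Hunk 1: at line 5 remove [zbvu] add [mzsrz,gkdmz,lfg] -> 13 lines: lkjp xdvr htv qmxj zop mzsrz gkdmz lfg ihd nnf ztp fymb ywep
Hunk 2: at line 4 remove [zop,mzsrz] add [lhur] -> 12 lines: lkjp xdvr htv qmxj lhur gkdmz lfg ihd nnf ztp fymb ywep
Hunk 3: at line 6 remove [ihd,nnf,ztp] add [dzih,nibb,cwd] -> 12 lines: lkjp xdvr htv qmxj lhur gkdmz lfg dzih nibb cwd fymb ywep
Hunk 4: at line 9 remove [cwd] add [tsiri,wdrn,tmhj] -> 14 lines: lkjp xdvr htv qmxj lhur gkdmz lfg dzih nibb tsiri wdrn tmhj fymb ywep
Hunk 5: at line 12 remove [fymb] add [rhn] -> 14 lines: lkjp xdvr htv qmxj lhur gkdmz lfg dzih nibb tsiri wdrn tmhj rhn ywep
Hunk 6: at line 3 remove [lhur] add [deqjv,hdfkf,utrpg] -> 16 lines: lkjp xdvr htv qmxj deqjv hdfkf utrpg gkdmz lfg dzih nibb tsiri wdrn tmhj rhn ywep

Answer: lkjp
xdvr
htv
qmxj
deqjv
hdfkf
utrpg
gkdmz
lfg
dzih
nibb
tsiri
wdrn
tmhj
rhn
ywep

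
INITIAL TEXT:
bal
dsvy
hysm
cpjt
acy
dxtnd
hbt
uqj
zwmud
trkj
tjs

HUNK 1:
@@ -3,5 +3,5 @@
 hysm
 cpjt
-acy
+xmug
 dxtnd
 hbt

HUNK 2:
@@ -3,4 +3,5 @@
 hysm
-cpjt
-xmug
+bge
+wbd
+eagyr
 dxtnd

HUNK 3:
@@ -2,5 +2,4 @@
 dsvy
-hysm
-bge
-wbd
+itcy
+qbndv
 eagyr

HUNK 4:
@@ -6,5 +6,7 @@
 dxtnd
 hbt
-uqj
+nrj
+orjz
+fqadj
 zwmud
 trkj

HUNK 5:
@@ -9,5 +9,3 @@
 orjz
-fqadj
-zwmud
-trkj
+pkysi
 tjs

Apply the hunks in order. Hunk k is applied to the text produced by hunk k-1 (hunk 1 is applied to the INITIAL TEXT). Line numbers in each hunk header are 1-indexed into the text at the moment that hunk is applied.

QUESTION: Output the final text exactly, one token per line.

Answer: bal
dsvy
itcy
qbndv
eagyr
dxtnd
hbt
nrj
orjz
pkysi
tjs

Derivation:
Hunk 1: at line 3 remove [acy] add [xmug] -> 11 lines: bal dsvy hysm cpjt xmug dxtnd hbt uqj zwmud trkj tjs
Hunk 2: at line 3 remove [cpjt,xmug] add [bge,wbd,eagyr] -> 12 lines: bal dsvy hysm bge wbd eagyr dxtnd hbt uqj zwmud trkj tjs
Hunk 3: at line 2 remove [hysm,bge,wbd] add [itcy,qbndv] -> 11 lines: bal dsvy itcy qbndv eagyr dxtnd hbt uqj zwmud trkj tjs
Hunk 4: at line 6 remove [uqj] add [nrj,orjz,fqadj] -> 13 lines: bal dsvy itcy qbndv eagyr dxtnd hbt nrj orjz fqadj zwmud trkj tjs
Hunk 5: at line 9 remove [fqadj,zwmud,trkj] add [pkysi] -> 11 lines: bal dsvy itcy qbndv eagyr dxtnd hbt nrj orjz pkysi tjs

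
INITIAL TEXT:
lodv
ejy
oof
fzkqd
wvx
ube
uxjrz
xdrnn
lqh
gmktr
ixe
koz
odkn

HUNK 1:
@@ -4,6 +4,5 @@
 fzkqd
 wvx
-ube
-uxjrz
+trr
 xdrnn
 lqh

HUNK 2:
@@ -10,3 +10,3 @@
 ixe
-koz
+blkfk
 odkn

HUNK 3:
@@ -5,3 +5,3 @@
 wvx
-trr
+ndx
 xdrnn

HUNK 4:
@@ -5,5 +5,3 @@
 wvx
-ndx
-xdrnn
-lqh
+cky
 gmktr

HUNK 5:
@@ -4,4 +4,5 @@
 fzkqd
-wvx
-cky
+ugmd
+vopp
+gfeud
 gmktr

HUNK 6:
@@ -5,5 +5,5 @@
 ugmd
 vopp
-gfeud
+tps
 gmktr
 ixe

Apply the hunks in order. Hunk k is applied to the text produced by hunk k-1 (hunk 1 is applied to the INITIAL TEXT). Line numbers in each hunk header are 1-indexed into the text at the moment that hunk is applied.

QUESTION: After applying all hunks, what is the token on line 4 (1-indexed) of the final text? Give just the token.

Answer: fzkqd

Derivation:
Hunk 1: at line 4 remove [ube,uxjrz] add [trr] -> 12 lines: lodv ejy oof fzkqd wvx trr xdrnn lqh gmktr ixe koz odkn
Hunk 2: at line 10 remove [koz] add [blkfk] -> 12 lines: lodv ejy oof fzkqd wvx trr xdrnn lqh gmktr ixe blkfk odkn
Hunk 3: at line 5 remove [trr] add [ndx] -> 12 lines: lodv ejy oof fzkqd wvx ndx xdrnn lqh gmktr ixe blkfk odkn
Hunk 4: at line 5 remove [ndx,xdrnn,lqh] add [cky] -> 10 lines: lodv ejy oof fzkqd wvx cky gmktr ixe blkfk odkn
Hunk 5: at line 4 remove [wvx,cky] add [ugmd,vopp,gfeud] -> 11 lines: lodv ejy oof fzkqd ugmd vopp gfeud gmktr ixe blkfk odkn
Hunk 6: at line 5 remove [gfeud] add [tps] -> 11 lines: lodv ejy oof fzkqd ugmd vopp tps gmktr ixe blkfk odkn
Final line 4: fzkqd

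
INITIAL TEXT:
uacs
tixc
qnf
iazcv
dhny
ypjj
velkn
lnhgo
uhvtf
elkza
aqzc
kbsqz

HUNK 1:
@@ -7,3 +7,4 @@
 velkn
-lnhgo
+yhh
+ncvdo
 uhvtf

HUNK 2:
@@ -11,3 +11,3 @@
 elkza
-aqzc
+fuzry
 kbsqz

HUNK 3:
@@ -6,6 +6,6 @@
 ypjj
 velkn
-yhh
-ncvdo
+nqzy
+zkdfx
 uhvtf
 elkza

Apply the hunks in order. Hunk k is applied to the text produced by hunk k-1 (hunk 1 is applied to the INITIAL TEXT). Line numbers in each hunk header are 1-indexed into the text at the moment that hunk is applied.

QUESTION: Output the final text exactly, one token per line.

Answer: uacs
tixc
qnf
iazcv
dhny
ypjj
velkn
nqzy
zkdfx
uhvtf
elkza
fuzry
kbsqz

Derivation:
Hunk 1: at line 7 remove [lnhgo] add [yhh,ncvdo] -> 13 lines: uacs tixc qnf iazcv dhny ypjj velkn yhh ncvdo uhvtf elkza aqzc kbsqz
Hunk 2: at line 11 remove [aqzc] add [fuzry] -> 13 lines: uacs tixc qnf iazcv dhny ypjj velkn yhh ncvdo uhvtf elkza fuzry kbsqz
Hunk 3: at line 6 remove [yhh,ncvdo] add [nqzy,zkdfx] -> 13 lines: uacs tixc qnf iazcv dhny ypjj velkn nqzy zkdfx uhvtf elkza fuzry kbsqz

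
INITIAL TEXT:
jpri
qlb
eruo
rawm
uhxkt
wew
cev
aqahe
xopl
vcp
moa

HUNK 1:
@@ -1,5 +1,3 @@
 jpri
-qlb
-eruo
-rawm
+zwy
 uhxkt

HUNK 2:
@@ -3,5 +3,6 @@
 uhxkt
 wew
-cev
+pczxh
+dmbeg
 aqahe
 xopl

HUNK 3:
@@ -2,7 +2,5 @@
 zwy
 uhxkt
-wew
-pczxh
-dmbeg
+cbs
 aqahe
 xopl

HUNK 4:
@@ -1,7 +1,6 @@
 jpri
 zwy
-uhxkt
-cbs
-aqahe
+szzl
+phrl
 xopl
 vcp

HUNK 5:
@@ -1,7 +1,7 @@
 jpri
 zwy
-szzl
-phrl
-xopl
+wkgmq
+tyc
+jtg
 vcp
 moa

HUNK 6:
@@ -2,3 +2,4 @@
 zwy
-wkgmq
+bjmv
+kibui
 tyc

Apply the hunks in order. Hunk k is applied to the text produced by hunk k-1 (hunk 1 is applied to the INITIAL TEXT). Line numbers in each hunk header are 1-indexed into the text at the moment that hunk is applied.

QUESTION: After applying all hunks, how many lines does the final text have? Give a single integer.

Answer: 8

Derivation:
Hunk 1: at line 1 remove [qlb,eruo,rawm] add [zwy] -> 9 lines: jpri zwy uhxkt wew cev aqahe xopl vcp moa
Hunk 2: at line 3 remove [cev] add [pczxh,dmbeg] -> 10 lines: jpri zwy uhxkt wew pczxh dmbeg aqahe xopl vcp moa
Hunk 3: at line 2 remove [wew,pczxh,dmbeg] add [cbs] -> 8 lines: jpri zwy uhxkt cbs aqahe xopl vcp moa
Hunk 4: at line 1 remove [uhxkt,cbs,aqahe] add [szzl,phrl] -> 7 lines: jpri zwy szzl phrl xopl vcp moa
Hunk 5: at line 1 remove [szzl,phrl,xopl] add [wkgmq,tyc,jtg] -> 7 lines: jpri zwy wkgmq tyc jtg vcp moa
Hunk 6: at line 2 remove [wkgmq] add [bjmv,kibui] -> 8 lines: jpri zwy bjmv kibui tyc jtg vcp moa
Final line count: 8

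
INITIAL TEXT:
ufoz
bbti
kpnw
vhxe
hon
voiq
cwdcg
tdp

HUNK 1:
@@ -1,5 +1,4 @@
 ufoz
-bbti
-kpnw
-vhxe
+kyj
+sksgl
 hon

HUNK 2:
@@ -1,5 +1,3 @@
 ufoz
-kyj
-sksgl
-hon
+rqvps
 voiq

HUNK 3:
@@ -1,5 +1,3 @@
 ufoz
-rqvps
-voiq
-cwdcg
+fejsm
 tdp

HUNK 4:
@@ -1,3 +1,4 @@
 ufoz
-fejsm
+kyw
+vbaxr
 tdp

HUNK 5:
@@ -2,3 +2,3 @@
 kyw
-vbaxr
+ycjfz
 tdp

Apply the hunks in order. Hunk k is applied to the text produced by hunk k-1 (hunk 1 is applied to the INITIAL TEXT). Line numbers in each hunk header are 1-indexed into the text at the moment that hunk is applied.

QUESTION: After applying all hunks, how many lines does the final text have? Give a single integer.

Hunk 1: at line 1 remove [bbti,kpnw,vhxe] add [kyj,sksgl] -> 7 lines: ufoz kyj sksgl hon voiq cwdcg tdp
Hunk 2: at line 1 remove [kyj,sksgl,hon] add [rqvps] -> 5 lines: ufoz rqvps voiq cwdcg tdp
Hunk 3: at line 1 remove [rqvps,voiq,cwdcg] add [fejsm] -> 3 lines: ufoz fejsm tdp
Hunk 4: at line 1 remove [fejsm] add [kyw,vbaxr] -> 4 lines: ufoz kyw vbaxr tdp
Hunk 5: at line 2 remove [vbaxr] add [ycjfz] -> 4 lines: ufoz kyw ycjfz tdp
Final line count: 4

Answer: 4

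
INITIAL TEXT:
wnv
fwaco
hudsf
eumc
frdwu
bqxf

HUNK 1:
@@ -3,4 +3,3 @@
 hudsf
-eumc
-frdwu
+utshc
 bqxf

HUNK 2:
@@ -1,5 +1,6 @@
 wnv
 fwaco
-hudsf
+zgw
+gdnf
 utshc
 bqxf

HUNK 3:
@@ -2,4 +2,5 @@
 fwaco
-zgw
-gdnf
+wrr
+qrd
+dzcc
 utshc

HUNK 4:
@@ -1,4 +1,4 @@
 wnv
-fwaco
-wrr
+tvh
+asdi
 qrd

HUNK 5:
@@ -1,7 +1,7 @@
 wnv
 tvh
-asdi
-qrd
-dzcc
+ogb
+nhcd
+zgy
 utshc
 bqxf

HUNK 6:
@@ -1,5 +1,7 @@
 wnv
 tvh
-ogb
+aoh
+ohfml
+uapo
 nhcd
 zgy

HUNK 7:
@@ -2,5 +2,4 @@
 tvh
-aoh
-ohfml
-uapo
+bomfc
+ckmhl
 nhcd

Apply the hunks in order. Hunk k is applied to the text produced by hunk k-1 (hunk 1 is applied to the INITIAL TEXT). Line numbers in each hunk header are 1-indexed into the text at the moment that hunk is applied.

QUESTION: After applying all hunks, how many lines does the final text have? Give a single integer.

Hunk 1: at line 3 remove [eumc,frdwu] add [utshc] -> 5 lines: wnv fwaco hudsf utshc bqxf
Hunk 2: at line 1 remove [hudsf] add [zgw,gdnf] -> 6 lines: wnv fwaco zgw gdnf utshc bqxf
Hunk 3: at line 2 remove [zgw,gdnf] add [wrr,qrd,dzcc] -> 7 lines: wnv fwaco wrr qrd dzcc utshc bqxf
Hunk 4: at line 1 remove [fwaco,wrr] add [tvh,asdi] -> 7 lines: wnv tvh asdi qrd dzcc utshc bqxf
Hunk 5: at line 1 remove [asdi,qrd,dzcc] add [ogb,nhcd,zgy] -> 7 lines: wnv tvh ogb nhcd zgy utshc bqxf
Hunk 6: at line 1 remove [ogb] add [aoh,ohfml,uapo] -> 9 lines: wnv tvh aoh ohfml uapo nhcd zgy utshc bqxf
Hunk 7: at line 2 remove [aoh,ohfml,uapo] add [bomfc,ckmhl] -> 8 lines: wnv tvh bomfc ckmhl nhcd zgy utshc bqxf
Final line count: 8

Answer: 8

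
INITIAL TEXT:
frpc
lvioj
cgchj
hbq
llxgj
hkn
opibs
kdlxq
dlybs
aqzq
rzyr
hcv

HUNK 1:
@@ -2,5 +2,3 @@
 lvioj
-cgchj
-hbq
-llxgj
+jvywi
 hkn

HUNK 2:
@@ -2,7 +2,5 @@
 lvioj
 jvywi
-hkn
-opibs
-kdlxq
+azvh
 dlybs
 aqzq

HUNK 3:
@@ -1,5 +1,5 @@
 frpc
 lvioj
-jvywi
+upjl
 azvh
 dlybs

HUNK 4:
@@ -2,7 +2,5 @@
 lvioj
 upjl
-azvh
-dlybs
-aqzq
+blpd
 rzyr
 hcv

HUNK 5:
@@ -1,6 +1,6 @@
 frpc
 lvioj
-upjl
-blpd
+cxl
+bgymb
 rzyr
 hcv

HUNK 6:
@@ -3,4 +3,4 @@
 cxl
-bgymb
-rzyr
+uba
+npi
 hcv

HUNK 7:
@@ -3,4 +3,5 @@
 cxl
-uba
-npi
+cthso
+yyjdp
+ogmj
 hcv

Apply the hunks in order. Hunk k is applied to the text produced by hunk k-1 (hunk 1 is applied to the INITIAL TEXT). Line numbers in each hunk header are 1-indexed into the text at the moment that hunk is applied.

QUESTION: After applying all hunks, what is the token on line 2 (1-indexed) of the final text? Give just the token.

Hunk 1: at line 2 remove [cgchj,hbq,llxgj] add [jvywi] -> 10 lines: frpc lvioj jvywi hkn opibs kdlxq dlybs aqzq rzyr hcv
Hunk 2: at line 2 remove [hkn,opibs,kdlxq] add [azvh] -> 8 lines: frpc lvioj jvywi azvh dlybs aqzq rzyr hcv
Hunk 3: at line 1 remove [jvywi] add [upjl] -> 8 lines: frpc lvioj upjl azvh dlybs aqzq rzyr hcv
Hunk 4: at line 2 remove [azvh,dlybs,aqzq] add [blpd] -> 6 lines: frpc lvioj upjl blpd rzyr hcv
Hunk 5: at line 1 remove [upjl,blpd] add [cxl,bgymb] -> 6 lines: frpc lvioj cxl bgymb rzyr hcv
Hunk 6: at line 3 remove [bgymb,rzyr] add [uba,npi] -> 6 lines: frpc lvioj cxl uba npi hcv
Hunk 7: at line 3 remove [uba,npi] add [cthso,yyjdp,ogmj] -> 7 lines: frpc lvioj cxl cthso yyjdp ogmj hcv
Final line 2: lvioj

Answer: lvioj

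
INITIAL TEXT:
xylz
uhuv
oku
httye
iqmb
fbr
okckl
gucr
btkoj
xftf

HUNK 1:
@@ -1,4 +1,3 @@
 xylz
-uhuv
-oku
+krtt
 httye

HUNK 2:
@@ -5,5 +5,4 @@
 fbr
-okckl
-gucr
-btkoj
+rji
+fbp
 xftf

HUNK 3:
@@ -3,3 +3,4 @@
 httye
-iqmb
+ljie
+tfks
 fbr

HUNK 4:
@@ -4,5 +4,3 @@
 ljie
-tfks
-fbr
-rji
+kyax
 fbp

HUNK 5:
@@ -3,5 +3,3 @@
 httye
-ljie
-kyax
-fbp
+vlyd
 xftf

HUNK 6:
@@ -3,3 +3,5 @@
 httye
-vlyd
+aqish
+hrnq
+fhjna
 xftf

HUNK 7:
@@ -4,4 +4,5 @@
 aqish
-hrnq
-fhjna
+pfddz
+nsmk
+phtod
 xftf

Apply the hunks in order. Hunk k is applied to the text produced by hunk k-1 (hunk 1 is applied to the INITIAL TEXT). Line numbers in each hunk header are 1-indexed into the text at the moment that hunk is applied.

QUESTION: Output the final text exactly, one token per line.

Answer: xylz
krtt
httye
aqish
pfddz
nsmk
phtod
xftf

Derivation:
Hunk 1: at line 1 remove [uhuv,oku] add [krtt] -> 9 lines: xylz krtt httye iqmb fbr okckl gucr btkoj xftf
Hunk 2: at line 5 remove [okckl,gucr,btkoj] add [rji,fbp] -> 8 lines: xylz krtt httye iqmb fbr rji fbp xftf
Hunk 3: at line 3 remove [iqmb] add [ljie,tfks] -> 9 lines: xylz krtt httye ljie tfks fbr rji fbp xftf
Hunk 4: at line 4 remove [tfks,fbr,rji] add [kyax] -> 7 lines: xylz krtt httye ljie kyax fbp xftf
Hunk 5: at line 3 remove [ljie,kyax,fbp] add [vlyd] -> 5 lines: xylz krtt httye vlyd xftf
Hunk 6: at line 3 remove [vlyd] add [aqish,hrnq,fhjna] -> 7 lines: xylz krtt httye aqish hrnq fhjna xftf
Hunk 7: at line 4 remove [hrnq,fhjna] add [pfddz,nsmk,phtod] -> 8 lines: xylz krtt httye aqish pfddz nsmk phtod xftf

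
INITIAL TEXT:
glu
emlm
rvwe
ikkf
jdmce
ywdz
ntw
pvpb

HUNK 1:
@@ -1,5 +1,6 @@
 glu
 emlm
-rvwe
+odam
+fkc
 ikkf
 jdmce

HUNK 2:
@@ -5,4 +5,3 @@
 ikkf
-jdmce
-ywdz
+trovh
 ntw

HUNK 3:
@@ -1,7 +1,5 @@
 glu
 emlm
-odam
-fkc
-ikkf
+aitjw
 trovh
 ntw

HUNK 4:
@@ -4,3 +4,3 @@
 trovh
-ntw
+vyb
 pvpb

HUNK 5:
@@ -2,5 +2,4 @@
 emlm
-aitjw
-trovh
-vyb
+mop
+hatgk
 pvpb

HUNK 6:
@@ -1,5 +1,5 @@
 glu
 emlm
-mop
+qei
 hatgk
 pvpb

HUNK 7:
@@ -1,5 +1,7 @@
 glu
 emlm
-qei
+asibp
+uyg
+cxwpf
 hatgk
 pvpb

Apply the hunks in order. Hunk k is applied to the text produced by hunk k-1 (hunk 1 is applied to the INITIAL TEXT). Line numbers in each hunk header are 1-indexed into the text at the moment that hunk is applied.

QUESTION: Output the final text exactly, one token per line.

Hunk 1: at line 1 remove [rvwe] add [odam,fkc] -> 9 lines: glu emlm odam fkc ikkf jdmce ywdz ntw pvpb
Hunk 2: at line 5 remove [jdmce,ywdz] add [trovh] -> 8 lines: glu emlm odam fkc ikkf trovh ntw pvpb
Hunk 3: at line 1 remove [odam,fkc,ikkf] add [aitjw] -> 6 lines: glu emlm aitjw trovh ntw pvpb
Hunk 4: at line 4 remove [ntw] add [vyb] -> 6 lines: glu emlm aitjw trovh vyb pvpb
Hunk 5: at line 2 remove [aitjw,trovh,vyb] add [mop,hatgk] -> 5 lines: glu emlm mop hatgk pvpb
Hunk 6: at line 1 remove [mop] add [qei] -> 5 lines: glu emlm qei hatgk pvpb
Hunk 7: at line 1 remove [qei] add [asibp,uyg,cxwpf] -> 7 lines: glu emlm asibp uyg cxwpf hatgk pvpb

Answer: glu
emlm
asibp
uyg
cxwpf
hatgk
pvpb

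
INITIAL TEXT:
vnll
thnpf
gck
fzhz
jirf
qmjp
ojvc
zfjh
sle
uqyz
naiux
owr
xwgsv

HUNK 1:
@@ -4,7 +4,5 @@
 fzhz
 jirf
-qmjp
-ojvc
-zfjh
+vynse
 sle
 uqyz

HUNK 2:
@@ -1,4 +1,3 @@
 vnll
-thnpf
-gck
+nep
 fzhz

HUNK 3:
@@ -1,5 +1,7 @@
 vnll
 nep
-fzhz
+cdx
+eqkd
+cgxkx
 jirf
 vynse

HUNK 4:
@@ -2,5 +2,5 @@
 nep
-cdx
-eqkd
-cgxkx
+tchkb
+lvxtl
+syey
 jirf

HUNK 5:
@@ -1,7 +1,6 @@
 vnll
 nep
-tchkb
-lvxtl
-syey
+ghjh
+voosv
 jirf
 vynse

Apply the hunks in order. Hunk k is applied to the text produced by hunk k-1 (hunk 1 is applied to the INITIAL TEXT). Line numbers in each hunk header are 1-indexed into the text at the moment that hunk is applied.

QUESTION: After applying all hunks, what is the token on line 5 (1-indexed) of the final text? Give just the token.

Hunk 1: at line 4 remove [qmjp,ojvc,zfjh] add [vynse] -> 11 lines: vnll thnpf gck fzhz jirf vynse sle uqyz naiux owr xwgsv
Hunk 2: at line 1 remove [thnpf,gck] add [nep] -> 10 lines: vnll nep fzhz jirf vynse sle uqyz naiux owr xwgsv
Hunk 3: at line 1 remove [fzhz] add [cdx,eqkd,cgxkx] -> 12 lines: vnll nep cdx eqkd cgxkx jirf vynse sle uqyz naiux owr xwgsv
Hunk 4: at line 2 remove [cdx,eqkd,cgxkx] add [tchkb,lvxtl,syey] -> 12 lines: vnll nep tchkb lvxtl syey jirf vynse sle uqyz naiux owr xwgsv
Hunk 5: at line 1 remove [tchkb,lvxtl,syey] add [ghjh,voosv] -> 11 lines: vnll nep ghjh voosv jirf vynse sle uqyz naiux owr xwgsv
Final line 5: jirf

Answer: jirf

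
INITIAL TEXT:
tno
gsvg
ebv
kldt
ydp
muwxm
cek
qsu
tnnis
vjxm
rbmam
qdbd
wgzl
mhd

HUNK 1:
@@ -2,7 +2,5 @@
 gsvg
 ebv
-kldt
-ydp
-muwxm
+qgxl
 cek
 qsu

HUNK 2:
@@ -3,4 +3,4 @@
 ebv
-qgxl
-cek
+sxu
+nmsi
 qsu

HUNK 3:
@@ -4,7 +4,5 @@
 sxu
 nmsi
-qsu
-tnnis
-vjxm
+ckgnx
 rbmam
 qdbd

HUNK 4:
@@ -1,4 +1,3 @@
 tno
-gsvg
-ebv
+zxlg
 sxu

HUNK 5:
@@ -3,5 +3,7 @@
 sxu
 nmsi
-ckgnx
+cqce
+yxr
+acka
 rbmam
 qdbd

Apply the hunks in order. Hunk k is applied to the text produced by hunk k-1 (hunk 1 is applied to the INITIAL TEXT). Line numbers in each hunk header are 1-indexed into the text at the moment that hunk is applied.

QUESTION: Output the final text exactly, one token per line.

Answer: tno
zxlg
sxu
nmsi
cqce
yxr
acka
rbmam
qdbd
wgzl
mhd

Derivation:
Hunk 1: at line 2 remove [kldt,ydp,muwxm] add [qgxl] -> 12 lines: tno gsvg ebv qgxl cek qsu tnnis vjxm rbmam qdbd wgzl mhd
Hunk 2: at line 3 remove [qgxl,cek] add [sxu,nmsi] -> 12 lines: tno gsvg ebv sxu nmsi qsu tnnis vjxm rbmam qdbd wgzl mhd
Hunk 3: at line 4 remove [qsu,tnnis,vjxm] add [ckgnx] -> 10 lines: tno gsvg ebv sxu nmsi ckgnx rbmam qdbd wgzl mhd
Hunk 4: at line 1 remove [gsvg,ebv] add [zxlg] -> 9 lines: tno zxlg sxu nmsi ckgnx rbmam qdbd wgzl mhd
Hunk 5: at line 3 remove [ckgnx] add [cqce,yxr,acka] -> 11 lines: tno zxlg sxu nmsi cqce yxr acka rbmam qdbd wgzl mhd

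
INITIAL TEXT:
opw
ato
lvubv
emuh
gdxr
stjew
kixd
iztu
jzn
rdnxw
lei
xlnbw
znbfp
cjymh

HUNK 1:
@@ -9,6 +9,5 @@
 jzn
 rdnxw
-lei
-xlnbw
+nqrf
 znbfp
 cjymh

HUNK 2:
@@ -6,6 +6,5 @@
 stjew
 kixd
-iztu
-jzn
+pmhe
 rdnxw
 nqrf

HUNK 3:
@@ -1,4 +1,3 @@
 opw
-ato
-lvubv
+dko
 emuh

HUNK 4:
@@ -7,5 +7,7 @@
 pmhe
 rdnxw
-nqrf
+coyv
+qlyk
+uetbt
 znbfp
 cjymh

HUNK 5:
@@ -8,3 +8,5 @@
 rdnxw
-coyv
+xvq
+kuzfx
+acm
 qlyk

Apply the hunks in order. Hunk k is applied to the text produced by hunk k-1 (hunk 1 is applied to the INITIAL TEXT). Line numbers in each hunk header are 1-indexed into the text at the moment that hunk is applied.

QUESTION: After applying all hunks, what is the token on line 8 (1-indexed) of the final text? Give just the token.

Hunk 1: at line 9 remove [lei,xlnbw] add [nqrf] -> 13 lines: opw ato lvubv emuh gdxr stjew kixd iztu jzn rdnxw nqrf znbfp cjymh
Hunk 2: at line 6 remove [iztu,jzn] add [pmhe] -> 12 lines: opw ato lvubv emuh gdxr stjew kixd pmhe rdnxw nqrf znbfp cjymh
Hunk 3: at line 1 remove [ato,lvubv] add [dko] -> 11 lines: opw dko emuh gdxr stjew kixd pmhe rdnxw nqrf znbfp cjymh
Hunk 4: at line 7 remove [nqrf] add [coyv,qlyk,uetbt] -> 13 lines: opw dko emuh gdxr stjew kixd pmhe rdnxw coyv qlyk uetbt znbfp cjymh
Hunk 5: at line 8 remove [coyv] add [xvq,kuzfx,acm] -> 15 lines: opw dko emuh gdxr stjew kixd pmhe rdnxw xvq kuzfx acm qlyk uetbt znbfp cjymh
Final line 8: rdnxw

Answer: rdnxw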